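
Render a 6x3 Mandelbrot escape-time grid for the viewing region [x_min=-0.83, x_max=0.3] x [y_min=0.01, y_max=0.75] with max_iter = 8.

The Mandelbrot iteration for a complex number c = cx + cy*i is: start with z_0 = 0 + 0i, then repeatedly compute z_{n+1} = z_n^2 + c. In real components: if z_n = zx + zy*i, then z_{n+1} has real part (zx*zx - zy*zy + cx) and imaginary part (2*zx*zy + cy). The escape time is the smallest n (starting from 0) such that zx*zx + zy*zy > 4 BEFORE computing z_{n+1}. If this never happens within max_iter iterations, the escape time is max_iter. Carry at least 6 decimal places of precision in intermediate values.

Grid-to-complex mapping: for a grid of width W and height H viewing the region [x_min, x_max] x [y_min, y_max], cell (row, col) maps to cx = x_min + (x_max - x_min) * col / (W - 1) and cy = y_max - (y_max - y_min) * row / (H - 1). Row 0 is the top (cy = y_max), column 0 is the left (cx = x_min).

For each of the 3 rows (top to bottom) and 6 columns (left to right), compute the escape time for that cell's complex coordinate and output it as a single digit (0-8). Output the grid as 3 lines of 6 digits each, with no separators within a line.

(row=0, col=0): c = -0.8300 + 0.7500i → escape time 4
(row=0, col=1): c = -0.6040 + 0.7500i → escape time 5
(row=0, col=2): c = -0.3780 + 0.7500i → escape time 7
(row=0, col=3): c = -0.1520 + 0.7500i → escape time 8
(row=0, col=4): c = 0.0740 + 0.7500i → escape time 8
(row=0, col=5): c = 0.3000 + 0.7500i → escape time 5
(row=1, col=0): c = -0.8300 + 0.3800i → escape time 7
(row=1, col=1): c = -0.6040 + 0.3800i → escape time 8
(row=1, col=2): c = -0.3780 + 0.3800i → escape time 8
(row=1, col=3): c = -0.1520 + 0.3800i → escape time 8
(row=1, col=4): c = 0.0740 + 0.3800i → escape time 8
(row=1, col=5): c = 0.3000 + 0.3800i → escape time 8
(row=2, col=0): c = -0.8300 + 0.0100i → escape time 8
(row=2, col=1): c = -0.6040 + 0.0100i → escape time 8
(row=2, col=2): c = -0.3780 + 0.0100i → escape time 8
(row=2, col=3): c = -0.1520 + 0.0100i → escape time 8
(row=2, col=4): c = 0.0740 + 0.0100i → escape time 8
(row=2, col=5): c = 0.3000 + 0.0100i → escape time 8

Answer: 457885
788888
888888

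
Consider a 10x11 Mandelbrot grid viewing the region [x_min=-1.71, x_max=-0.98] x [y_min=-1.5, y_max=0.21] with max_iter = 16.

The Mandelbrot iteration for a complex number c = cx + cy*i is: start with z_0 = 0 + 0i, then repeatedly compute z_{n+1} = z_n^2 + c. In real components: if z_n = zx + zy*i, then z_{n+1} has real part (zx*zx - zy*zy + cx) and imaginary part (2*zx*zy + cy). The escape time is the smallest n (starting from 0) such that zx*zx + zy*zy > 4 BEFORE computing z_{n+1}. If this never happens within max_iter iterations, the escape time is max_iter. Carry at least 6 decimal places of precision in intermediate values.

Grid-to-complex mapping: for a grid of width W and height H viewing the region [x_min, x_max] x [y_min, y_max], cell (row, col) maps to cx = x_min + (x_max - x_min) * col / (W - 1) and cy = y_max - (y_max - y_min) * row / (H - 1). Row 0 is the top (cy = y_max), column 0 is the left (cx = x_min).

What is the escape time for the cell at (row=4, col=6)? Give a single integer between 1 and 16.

z_0 = 0 + 0i, c = -1.2233 + -0.4740i
Iter 1: z = -1.2233 + -0.4740i, |z|^2 = 1.7212
Iter 2: z = 0.0485 + 0.6857i, |z|^2 = 0.4726
Iter 3: z = -1.6912 + -0.4074i, |z|^2 = 3.0261
Iter 4: z = 1.4708 + 0.9041i, |z|^2 = 2.9806
Iter 5: z = 0.1225 + 2.1855i, |z|^2 = 4.7914
Escaped at iteration 5

Answer: 5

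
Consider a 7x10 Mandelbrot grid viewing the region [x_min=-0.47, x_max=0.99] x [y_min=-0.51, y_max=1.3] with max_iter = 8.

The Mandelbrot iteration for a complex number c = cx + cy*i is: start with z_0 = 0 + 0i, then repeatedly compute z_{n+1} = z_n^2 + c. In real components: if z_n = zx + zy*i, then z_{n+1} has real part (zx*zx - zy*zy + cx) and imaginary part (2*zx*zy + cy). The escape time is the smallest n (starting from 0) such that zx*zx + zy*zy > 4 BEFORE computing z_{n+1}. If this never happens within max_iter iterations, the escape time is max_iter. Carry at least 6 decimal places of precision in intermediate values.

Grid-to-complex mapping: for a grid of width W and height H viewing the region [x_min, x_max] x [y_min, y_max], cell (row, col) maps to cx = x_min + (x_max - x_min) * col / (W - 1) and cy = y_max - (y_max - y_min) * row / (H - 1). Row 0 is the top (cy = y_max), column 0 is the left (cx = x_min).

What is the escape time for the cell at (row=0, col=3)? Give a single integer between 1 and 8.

Answer: 2

Derivation:
z_0 = 0 + 0i, c = 0.2600 + 1.3000i
Iter 1: z = 0.2600 + 1.3000i, |z|^2 = 1.7576
Iter 2: z = -1.3624 + 1.9760i, |z|^2 = 5.7607
Escaped at iteration 2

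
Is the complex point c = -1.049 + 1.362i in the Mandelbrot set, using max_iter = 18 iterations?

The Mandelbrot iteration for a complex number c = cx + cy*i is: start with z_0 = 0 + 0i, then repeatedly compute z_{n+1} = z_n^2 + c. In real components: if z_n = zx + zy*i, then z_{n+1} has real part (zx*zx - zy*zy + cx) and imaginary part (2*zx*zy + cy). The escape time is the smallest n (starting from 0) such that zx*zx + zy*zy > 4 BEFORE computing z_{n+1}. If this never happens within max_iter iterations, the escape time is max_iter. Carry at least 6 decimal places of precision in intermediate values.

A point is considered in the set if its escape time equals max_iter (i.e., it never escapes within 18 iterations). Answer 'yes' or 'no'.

z_0 = 0 + 0i, c = -1.0490 + 1.3620i
Iter 1: z = -1.0490 + 1.3620i, |z|^2 = 2.9554
Iter 2: z = -1.8036 + -1.4955i, |z|^2 = 5.4896
Escaped at iteration 2

Answer: no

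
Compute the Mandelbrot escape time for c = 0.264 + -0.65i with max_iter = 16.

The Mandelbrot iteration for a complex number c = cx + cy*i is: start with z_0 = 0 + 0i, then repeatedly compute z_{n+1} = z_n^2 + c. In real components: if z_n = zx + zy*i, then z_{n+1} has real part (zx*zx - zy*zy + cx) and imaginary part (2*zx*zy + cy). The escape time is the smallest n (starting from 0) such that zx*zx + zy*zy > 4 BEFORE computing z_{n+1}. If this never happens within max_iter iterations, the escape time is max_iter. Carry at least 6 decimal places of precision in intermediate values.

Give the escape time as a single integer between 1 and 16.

z_0 = 0 + 0i, c = 0.2640 + -0.6500i
Iter 1: z = 0.2640 + -0.6500i, |z|^2 = 0.4922
Iter 2: z = -0.0888 + -0.9932i, |z|^2 = 0.9943
Iter 3: z = -0.7146 + -0.4736i, |z|^2 = 0.7349
Iter 4: z = 0.5503 + 0.0268i, |z|^2 = 0.3035
Iter 5: z = 0.5661 + -0.6205i, |z|^2 = 0.7055
Iter 6: z = 0.1995 + -1.3525i, |z|^2 = 1.8691
Iter 7: z = -1.5255 + -1.1896i, |z|^2 = 3.7423
Iter 8: z = 1.1758 + 2.9795i, |z|^2 = 10.2603
Escaped at iteration 8

Answer: 8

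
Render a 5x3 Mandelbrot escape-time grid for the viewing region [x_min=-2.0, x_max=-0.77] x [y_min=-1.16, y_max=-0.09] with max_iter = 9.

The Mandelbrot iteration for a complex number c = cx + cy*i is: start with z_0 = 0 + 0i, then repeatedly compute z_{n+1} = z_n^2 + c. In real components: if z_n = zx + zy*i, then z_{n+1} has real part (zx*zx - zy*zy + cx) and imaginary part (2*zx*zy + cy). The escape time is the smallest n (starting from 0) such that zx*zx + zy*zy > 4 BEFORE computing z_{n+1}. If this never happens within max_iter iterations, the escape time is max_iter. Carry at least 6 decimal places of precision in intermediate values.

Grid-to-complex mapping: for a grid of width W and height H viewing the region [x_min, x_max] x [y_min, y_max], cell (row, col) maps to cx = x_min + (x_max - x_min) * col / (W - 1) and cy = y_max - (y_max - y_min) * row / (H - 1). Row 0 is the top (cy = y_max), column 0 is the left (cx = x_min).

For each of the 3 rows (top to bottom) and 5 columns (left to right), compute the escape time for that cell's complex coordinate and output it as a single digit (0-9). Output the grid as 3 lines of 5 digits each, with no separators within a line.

(row=0, col=0): c = -2.0000 + -0.0900i → escape time 1
(row=0, col=1): c = -1.6925 + -0.0900i → escape time 6
(row=0, col=2): c = -1.3850 + -0.0900i → escape time 9
(row=0, col=3): c = -1.0775 + -0.0900i → escape time 9
(row=0, col=4): c = -0.7700 + -0.0900i → escape time 9
(row=1, col=0): c = -2.0000 + -0.6250i → escape time 1
(row=1, col=1): c = -1.6925 + -0.6250i → escape time 3
(row=1, col=2): c = -1.3850 + -0.6250i → escape time 3
(row=1, col=3): c = -1.0775 + -0.6250i → escape time 4
(row=1, col=4): c = -0.7700 + -0.6250i → escape time 5
(row=2, col=0): c = -2.0000 + -1.1600i → escape time 1
(row=2, col=1): c = -1.6925 + -1.1600i → escape time 1
(row=2, col=2): c = -1.3850 + -1.1600i → escape time 2
(row=2, col=3): c = -1.0775 + -1.1600i → escape time 3
(row=2, col=4): c = -0.7700 + -1.1600i → escape time 3

Answer: 16999
13345
11233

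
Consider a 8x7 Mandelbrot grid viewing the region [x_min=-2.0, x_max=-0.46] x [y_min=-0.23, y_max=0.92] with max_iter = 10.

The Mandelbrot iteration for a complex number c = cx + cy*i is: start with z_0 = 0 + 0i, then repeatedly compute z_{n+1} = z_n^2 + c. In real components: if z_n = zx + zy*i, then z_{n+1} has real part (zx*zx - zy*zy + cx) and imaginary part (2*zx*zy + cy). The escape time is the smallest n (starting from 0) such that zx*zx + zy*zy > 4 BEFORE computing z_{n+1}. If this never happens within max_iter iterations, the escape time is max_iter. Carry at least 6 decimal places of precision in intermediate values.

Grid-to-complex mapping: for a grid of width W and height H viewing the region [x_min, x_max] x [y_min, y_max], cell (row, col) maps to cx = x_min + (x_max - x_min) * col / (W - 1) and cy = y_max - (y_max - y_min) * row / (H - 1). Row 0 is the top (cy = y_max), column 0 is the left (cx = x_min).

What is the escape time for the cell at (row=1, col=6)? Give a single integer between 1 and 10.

Answer: 5

Derivation:
z_0 = 0 + 0i, c = -0.6800 + 0.7283i
Iter 1: z = -0.6800 + 0.7283i, |z|^2 = 0.9929
Iter 2: z = -0.7481 + -0.2622i, |z|^2 = 0.6284
Iter 3: z = -0.1891 + 1.1206i, |z|^2 = 1.2916
Iter 4: z = -1.9000 + 0.3044i, |z|^2 = 3.7027
Iter 5: z = 2.8374 + -0.4285i, |z|^2 = 8.2344
Escaped at iteration 5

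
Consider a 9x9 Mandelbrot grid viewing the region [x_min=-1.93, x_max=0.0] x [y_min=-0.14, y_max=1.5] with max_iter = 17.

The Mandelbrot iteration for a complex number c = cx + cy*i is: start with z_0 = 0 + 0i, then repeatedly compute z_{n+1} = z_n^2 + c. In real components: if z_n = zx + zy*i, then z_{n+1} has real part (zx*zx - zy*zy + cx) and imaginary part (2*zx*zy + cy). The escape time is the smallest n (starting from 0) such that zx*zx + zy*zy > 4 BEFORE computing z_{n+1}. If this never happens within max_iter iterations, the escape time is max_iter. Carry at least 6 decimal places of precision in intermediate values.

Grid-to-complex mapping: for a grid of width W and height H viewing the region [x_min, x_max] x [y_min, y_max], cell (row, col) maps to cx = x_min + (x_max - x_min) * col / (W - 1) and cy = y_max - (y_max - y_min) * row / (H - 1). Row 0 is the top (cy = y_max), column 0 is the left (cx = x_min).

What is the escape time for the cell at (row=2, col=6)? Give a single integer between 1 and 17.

Answer: 4

Derivation:
z_0 = 0 + 0i, c = -0.4825 + 1.0900i
Iter 1: z = -0.4825 + 1.0900i, |z|^2 = 1.4209
Iter 2: z = -1.4378 + 0.0382i, |z|^2 = 2.0687
Iter 3: z = 1.5833 + 0.9803i, |z|^2 = 3.4678
Iter 4: z = 1.0633 + 4.1942i, |z|^2 = 18.7220
Escaped at iteration 4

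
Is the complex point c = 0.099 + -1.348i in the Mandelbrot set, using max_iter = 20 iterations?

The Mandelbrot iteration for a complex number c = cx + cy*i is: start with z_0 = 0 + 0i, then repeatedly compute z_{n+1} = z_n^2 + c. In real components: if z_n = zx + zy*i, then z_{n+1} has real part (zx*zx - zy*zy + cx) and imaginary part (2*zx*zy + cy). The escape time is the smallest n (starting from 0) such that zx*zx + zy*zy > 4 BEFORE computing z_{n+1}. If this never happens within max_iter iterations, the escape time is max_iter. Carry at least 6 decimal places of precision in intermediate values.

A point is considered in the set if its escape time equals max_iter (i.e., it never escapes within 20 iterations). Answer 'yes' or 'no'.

z_0 = 0 + 0i, c = 0.0990 + -1.3480i
Iter 1: z = 0.0990 + -1.3480i, |z|^2 = 1.8269
Iter 2: z = -1.7083 + -1.6149i, |z|^2 = 5.5262
Escaped at iteration 2

Answer: no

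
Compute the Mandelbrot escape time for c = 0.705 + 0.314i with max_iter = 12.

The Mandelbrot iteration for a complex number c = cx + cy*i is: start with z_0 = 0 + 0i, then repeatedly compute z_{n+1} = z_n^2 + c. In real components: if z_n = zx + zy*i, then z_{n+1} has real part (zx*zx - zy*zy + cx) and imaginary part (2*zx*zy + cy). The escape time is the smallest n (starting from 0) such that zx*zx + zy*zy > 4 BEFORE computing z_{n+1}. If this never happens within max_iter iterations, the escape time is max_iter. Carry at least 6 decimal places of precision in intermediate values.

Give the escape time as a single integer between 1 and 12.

Answer: 3

Derivation:
z_0 = 0 + 0i, c = 0.7050 + 0.3140i
Iter 1: z = 0.7050 + 0.3140i, |z|^2 = 0.5956
Iter 2: z = 1.1034 + 0.7567i, |z|^2 = 1.7902
Iter 3: z = 1.3499 + 1.9840i, |z|^2 = 5.7586
Escaped at iteration 3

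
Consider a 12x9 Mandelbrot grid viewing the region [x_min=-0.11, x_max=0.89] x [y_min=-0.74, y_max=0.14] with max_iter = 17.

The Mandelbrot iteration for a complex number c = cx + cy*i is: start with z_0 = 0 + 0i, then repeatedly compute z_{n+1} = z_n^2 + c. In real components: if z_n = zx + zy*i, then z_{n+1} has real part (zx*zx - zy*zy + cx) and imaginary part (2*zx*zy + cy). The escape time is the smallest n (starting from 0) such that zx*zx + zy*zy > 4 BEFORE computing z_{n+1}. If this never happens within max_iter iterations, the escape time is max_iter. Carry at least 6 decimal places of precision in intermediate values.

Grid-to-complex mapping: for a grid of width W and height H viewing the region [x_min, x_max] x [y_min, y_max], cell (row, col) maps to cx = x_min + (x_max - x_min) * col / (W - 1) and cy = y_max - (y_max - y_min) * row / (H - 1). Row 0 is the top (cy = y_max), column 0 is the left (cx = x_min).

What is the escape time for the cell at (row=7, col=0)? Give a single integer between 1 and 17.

z_0 = 0 + 0i, c = -0.1100 + -0.6300i
Iter 1: z = -0.1100 + -0.6300i, |z|^2 = 0.4090
Iter 2: z = -0.4948 + -0.4914i, |z|^2 = 0.4863
Iter 3: z = -0.1066 + -0.1437i, |z|^2 = 0.0320
Iter 4: z = -0.1193 + -0.5993i, |z|^2 = 0.3734
Iter 5: z = -0.4550 + -0.4870i, |z|^2 = 0.4442
Iter 6: z = -0.1402 + -0.1868i, |z|^2 = 0.0546
Iter 7: z = -0.1253 + -0.5776i, |z|^2 = 0.3493
Iter 8: z = -0.4280 + -0.4853i, |z|^2 = 0.4187
Iter 9: z = -0.1624 + -0.2146i, |z|^2 = 0.0724
Iter 10: z = -0.1297 + -0.5603i, |z|^2 = 0.3308
Iter 11: z = -0.4071 + -0.4847i, |z|^2 = 0.4006
Iter 12: z = -0.1791 + -0.2354i, |z|^2 = 0.0875
Iter 13: z = -0.1333 + -0.5457i, |z|^2 = 0.3155
Iter 14: z = -0.3900 + -0.4845i, |z|^2 = 0.3868
Iter 15: z = -0.1927 + -0.2521i, |z|^2 = 0.1007
Iter 16: z = -0.1364 + -0.5329i, |z|^2 = 0.3026

Answer: 17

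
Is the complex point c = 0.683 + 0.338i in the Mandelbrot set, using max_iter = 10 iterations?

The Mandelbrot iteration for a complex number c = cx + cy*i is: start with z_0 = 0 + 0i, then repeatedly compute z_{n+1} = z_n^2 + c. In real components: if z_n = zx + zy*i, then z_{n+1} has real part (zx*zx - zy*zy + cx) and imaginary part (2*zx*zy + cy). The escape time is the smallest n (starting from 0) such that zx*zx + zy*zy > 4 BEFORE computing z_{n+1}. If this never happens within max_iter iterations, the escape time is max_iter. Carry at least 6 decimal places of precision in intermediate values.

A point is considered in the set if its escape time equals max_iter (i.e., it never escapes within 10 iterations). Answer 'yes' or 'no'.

z_0 = 0 + 0i, c = 0.6830 + 0.3380i
Iter 1: z = 0.6830 + 0.3380i, |z|^2 = 0.5807
Iter 2: z = 1.0352 + 0.7997i, |z|^2 = 1.7113
Iter 3: z = 1.1152 + 1.9938i, |z|^2 = 5.2189
Escaped at iteration 3

Answer: no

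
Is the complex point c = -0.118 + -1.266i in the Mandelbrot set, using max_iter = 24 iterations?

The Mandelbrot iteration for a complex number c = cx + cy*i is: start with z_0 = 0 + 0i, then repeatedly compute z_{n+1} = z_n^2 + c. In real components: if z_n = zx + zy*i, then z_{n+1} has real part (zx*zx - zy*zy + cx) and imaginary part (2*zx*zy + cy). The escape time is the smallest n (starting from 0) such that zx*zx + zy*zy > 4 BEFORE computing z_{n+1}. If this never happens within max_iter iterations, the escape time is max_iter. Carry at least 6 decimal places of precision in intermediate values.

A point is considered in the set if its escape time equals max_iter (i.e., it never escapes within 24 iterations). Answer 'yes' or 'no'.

Answer: no

Derivation:
z_0 = 0 + 0i, c = -0.1180 + -1.2660i
Iter 1: z = -0.1180 + -1.2660i, |z|^2 = 1.6167
Iter 2: z = -1.7068 + -0.9672i, |z|^2 = 3.8488
Iter 3: z = 1.8598 + 2.0358i, |z|^2 = 7.6031
Escaped at iteration 3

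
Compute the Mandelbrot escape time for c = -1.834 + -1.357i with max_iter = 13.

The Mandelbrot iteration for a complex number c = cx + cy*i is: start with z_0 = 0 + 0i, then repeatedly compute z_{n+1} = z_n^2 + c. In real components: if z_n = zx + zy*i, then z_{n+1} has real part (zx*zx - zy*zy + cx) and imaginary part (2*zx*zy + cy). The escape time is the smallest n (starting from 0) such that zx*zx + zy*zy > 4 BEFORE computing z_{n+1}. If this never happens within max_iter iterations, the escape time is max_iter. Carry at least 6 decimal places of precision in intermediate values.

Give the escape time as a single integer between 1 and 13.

z_0 = 0 + 0i, c = -1.8340 + -1.3570i
Iter 1: z = -1.8340 + -1.3570i, |z|^2 = 5.2050
Escaped at iteration 1

Answer: 1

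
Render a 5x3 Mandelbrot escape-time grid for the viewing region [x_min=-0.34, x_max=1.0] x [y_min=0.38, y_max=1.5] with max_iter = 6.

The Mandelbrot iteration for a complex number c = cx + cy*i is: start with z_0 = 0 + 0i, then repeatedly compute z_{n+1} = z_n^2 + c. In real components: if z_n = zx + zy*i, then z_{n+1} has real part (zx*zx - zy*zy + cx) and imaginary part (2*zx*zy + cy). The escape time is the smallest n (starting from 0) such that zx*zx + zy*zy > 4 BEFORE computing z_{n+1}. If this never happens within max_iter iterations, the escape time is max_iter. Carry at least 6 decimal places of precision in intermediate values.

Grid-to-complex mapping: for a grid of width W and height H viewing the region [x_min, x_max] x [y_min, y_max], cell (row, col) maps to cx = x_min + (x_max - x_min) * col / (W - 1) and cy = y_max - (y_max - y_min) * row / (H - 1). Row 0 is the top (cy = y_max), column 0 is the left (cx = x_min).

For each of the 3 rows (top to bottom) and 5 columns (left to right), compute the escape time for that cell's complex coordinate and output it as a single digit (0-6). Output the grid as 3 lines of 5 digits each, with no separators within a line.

(row=0, col=0): c = -0.3400 + 1.5000i → escape time 2
(row=0, col=1): c = -0.0050 + 1.5000i → escape time 2
(row=0, col=2): c = 0.3300 + 1.5000i → escape time 2
(row=0, col=3): c = 0.6650 + 1.5000i → escape time 2
(row=0, col=4): c = 1.0000 + 1.5000i → escape time 2
(row=1, col=0): c = -0.3400 + 0.9400i → escape time 5
(row=1, col=1): c = -0.0050 + 0.9400i → escape time 6
(row=1, col=2): c = 0.3300 + 0.9400i → escape time 4
(row=1, col=3): c = 0.6650 + 0.9400i → escape time 2
(row=1, col=4): c = 1.0000 + 0.9400i → escape time 2
(row=2, col=0): c = -0.3400 + 0.3800i → escape time 6
(row=2, col=1): c = -0.0050 + 0.3800i → escape time 6
(row=2, col=2): c = 0.3300 + 0.3800i → escape time 6
(row=2, col=3): c = 0.6650 + 0.3800i → escape time 3
(row=2, col=4): c = 1.0000 + 0.3800i → escape time 2

Answer: 22222
56422
66632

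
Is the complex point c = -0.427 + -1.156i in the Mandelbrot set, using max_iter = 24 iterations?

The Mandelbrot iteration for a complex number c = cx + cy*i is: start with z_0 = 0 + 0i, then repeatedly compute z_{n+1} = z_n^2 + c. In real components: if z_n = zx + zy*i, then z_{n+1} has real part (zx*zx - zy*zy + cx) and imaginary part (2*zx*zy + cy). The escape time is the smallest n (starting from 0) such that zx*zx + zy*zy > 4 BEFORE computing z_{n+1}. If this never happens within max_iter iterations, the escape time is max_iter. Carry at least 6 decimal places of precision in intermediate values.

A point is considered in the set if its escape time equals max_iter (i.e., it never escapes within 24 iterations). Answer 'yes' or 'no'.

Answer: no

Derivation:
z_0 = 0 + 0i, c = -0.4270 + -1.1560i
Iter 1: z = -0.4270 + -1.1560i, |z|^2 = 1.5187
Iter 2: z = -1.5810 + -0.1688i, |z|^2 = 2.5281
Iter 3: z = 2.0441 + -0.6223i, |z|^2 = 4.5656
Escaped at iteration 3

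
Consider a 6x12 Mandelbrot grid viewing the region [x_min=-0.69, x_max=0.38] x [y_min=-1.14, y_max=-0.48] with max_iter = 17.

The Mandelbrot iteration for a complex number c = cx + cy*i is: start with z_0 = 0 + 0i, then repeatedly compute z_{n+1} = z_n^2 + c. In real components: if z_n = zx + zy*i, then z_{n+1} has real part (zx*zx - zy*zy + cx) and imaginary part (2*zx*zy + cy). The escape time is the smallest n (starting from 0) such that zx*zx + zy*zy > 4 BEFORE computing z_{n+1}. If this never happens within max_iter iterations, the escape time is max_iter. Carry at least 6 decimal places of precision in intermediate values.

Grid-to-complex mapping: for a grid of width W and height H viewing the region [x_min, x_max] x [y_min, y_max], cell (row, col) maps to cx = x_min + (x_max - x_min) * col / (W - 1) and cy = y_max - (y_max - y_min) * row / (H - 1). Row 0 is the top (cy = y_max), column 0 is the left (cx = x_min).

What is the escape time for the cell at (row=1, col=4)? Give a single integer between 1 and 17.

z_0 = 0 + 0i, c = 0.1660 + -0.5400i
Iter 1: z = 0.1660 + -0.5400i, |z|^2 = 0.3192
Iter 2: z = -0.0980 + -0.7193i, |z|^2 = 0.5270
Iter 3: z = -0.3418 + -0.3990i, |z|^2 = 0.2760
Iter 4: z = 0.1236 + -0.2673i, |z|^2 = 0.0867
Iter 5: z = 0.1098 + -0.6061i, |z|^2 = 0.3794
Iter 6: z = -0.1893 + -0.6731i, |z|^2 = 0.4889
Iter 7: z = -0.2513 + -0.2852i, |z|^2 = 0.1445
Iter 8: z = 0.1478 + -0.3967i, |z|^2 = 0.1792
Iter 9: z = 0.0305 + -0.6573i, |z|^2 = 0.4329
Iter 10: z = -0.2651 + -0.5801i, |z|^2 = 0.4068
Iter 11: z = -0.1002 + -0.2325i, |z|^2 = 0.0641
Iter 12: z = 0.1220 + -0.4934i, |z|^2 = 0.2583
Iter 13: z = -0.0626 + -0.6604i, |z|^2 = 0.4400
Iter 14: z = -0.2662 + -0.4574i, |z|^2 = 0.2801
Iter 15: z = 0.0277 + -0.2965i, |z|^2 = 0.0887
Iter 16: z = 0.0789 + -0.5564i, |z|^2 = 0.3158

Answer: 17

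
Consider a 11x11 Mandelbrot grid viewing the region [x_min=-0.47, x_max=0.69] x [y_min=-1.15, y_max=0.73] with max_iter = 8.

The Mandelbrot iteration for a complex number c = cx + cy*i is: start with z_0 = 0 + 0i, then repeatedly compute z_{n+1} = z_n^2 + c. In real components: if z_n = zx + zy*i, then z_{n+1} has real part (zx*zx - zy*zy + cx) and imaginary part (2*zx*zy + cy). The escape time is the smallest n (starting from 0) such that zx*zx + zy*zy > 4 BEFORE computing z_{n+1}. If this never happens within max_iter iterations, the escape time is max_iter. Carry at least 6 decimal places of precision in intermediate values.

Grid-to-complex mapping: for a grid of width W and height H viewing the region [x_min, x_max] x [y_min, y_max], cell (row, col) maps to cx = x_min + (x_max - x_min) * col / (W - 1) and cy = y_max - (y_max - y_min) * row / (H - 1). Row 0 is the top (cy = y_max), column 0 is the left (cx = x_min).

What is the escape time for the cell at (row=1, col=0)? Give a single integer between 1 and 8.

Answer: 8

Derivation:
z_0 = 0 + 0i, c = -0.4700 + 0.5420i
Iter 1: z = -0.4700 + 0.5420i, |z|^2 = 0.5147
Iter 2: z = -0.5429 + 0.0325i, |z|^2 = 0.2958
Iter 3: z = -0.1764 + 0.5067i, |z|^2 = 0.2878
Iter 4: z = -0.6956 + 0.3633i, |z|^2 = 0.6159
Iter 5: z = -0.1181 + 0.0366i, |z|^2 = 0.0153
Iter 6: z = -0.4574 + 0.5334i, |z|^2 = 0.4937
Iter 7: z = -0.5453 + 0.0541i, |z|^2 = 0.3002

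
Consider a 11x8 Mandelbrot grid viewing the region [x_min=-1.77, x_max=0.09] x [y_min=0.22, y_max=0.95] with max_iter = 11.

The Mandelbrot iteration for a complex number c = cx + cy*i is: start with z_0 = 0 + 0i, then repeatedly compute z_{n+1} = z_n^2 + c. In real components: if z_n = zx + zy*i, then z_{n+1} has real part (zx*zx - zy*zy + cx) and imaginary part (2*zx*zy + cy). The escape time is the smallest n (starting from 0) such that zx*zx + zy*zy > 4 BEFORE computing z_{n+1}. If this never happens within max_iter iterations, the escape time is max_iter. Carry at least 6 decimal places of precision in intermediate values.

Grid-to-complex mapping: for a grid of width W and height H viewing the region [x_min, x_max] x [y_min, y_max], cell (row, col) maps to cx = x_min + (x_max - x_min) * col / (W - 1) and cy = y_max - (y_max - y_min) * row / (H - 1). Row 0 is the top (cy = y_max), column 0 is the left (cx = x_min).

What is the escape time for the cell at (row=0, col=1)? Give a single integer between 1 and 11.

Answer: 2

Derivation:
z_0 = 0 + 0i, c = -1.5840 + 0.9500i
Iter 1: z = -1.5840 + 0.9500i, |z|^2 = 3.4116
Iter 2: z = 0.0226 + -2.0596i, |z|^2 = 4.2425
Escaped at iteration 2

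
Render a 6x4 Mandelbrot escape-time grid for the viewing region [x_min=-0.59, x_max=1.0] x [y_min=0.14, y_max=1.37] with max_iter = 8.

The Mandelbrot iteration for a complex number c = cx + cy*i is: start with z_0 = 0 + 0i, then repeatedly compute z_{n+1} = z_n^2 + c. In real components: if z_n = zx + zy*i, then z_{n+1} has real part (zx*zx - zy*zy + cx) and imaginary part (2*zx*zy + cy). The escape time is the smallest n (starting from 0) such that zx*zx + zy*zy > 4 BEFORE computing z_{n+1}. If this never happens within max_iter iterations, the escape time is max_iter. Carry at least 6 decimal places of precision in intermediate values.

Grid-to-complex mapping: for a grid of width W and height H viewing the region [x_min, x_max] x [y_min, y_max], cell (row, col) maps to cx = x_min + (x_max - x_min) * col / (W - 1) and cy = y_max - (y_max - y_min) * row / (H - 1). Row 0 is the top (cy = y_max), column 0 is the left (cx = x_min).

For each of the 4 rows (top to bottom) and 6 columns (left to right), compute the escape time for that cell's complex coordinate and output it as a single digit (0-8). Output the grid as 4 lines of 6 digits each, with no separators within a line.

(row=0, col=0): c = -0.5900 + 1.3700i → escape time 2
(row=0, col=1): c = -0.2720 + 1.3700i → escape time 2
(row=0, col=2): c = 0.0460 + 1.3700i → escape time 2
(row=0, col=3): c = 0.3640 + 1.3700i → escape time 2
(row=0, col=4): c = 0.6820 + 1.3700i → escape time 2
(row=0, col=5): c = 1.0000 + 1.3700i → escape time 2
(row=1, col=0): c = -0.5900 + 0.9600i → escape time 4
(row=1, col=1): c = -0.2720 + 0.9600i → escape time 6
(row=1, col=2): c = 0.0460 + 0.9600i → escape time 6
(row=1, col=3): c = 0.3640 + 0.9600i → escape time 3
(row=1, col=4): c = 0.6820 + 0.9600i → escape time 2
(row=1, col=5): c = 1.0000 + 0.9600i → escape time 2
(row=2, col=0): c = -0.5900 + 0.5500i → escape time 8
(row=2, col=1): c = -0.2720 + 0.5500i → escape time 8
(row=2, col=2): c = 0.0460 + 0.5500i → escape time 8
(row=2, col=3): c = 0.3640 + 0.5500i → escape time 8
(row=2, col=4): c = 0.6820 + 0.5500i → escape time 3
(row=2, col=5): c = 1.0000 + 0.5500i → escape time 2
(row=3, col=0): c = -0.5900 + 0.1400i → escape time 8
(row=3, col=1): c = -0.2720 + 0.1400i → escape time 8
(row=3, col=2): c = 0.0460 + 0.1400i → escape time 8
(row=3, col=3): c = 0.3640 + 0.1400i → escape time 8
(row=3, col=4): c = 0.6820 + 0.1400i → escape time 3
(row=3, col=5): c = 1.0000 + 0.1400i → escape time 2

Answer: 222222
466322
888832
888832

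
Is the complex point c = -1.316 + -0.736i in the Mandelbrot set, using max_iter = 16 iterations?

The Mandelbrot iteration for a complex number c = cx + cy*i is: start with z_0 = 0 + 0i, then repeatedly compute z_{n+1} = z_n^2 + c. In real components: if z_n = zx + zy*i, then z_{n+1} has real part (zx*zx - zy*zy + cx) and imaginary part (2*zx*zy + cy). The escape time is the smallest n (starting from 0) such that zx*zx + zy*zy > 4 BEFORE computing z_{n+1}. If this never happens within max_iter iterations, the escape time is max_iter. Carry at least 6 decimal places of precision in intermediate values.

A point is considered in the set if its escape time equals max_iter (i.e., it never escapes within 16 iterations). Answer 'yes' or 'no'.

Answer: no

Derivation:
z_0 = 0 + 0i, c = -1.3160 + -0.7360i
Iter 1: z = -1.3160 + -0.7360i, |z|^2 = 2.2736
Iter 2: z = -0.1258 + 1.2012i, |z|^2 = 1.4586
Iter 3: z = -2.7429 + -1.0383i, |z|^2 = 8.6017
Escaped at iteration 3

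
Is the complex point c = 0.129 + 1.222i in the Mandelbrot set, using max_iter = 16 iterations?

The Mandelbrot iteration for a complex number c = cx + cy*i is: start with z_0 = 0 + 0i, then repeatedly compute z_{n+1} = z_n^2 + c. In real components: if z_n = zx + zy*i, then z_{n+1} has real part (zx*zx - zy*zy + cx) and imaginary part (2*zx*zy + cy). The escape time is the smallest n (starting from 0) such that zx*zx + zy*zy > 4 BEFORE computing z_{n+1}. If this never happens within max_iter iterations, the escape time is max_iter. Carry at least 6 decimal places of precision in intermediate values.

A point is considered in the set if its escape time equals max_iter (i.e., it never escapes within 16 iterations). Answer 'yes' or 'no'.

Answer: no

Derivation:
z_0 = 0 + 0i, c = 0.1290 + 1.2220i
Iter 1: z = 0.1290 + 1.2220i, |z|^2 = 1.5099
Iter 2: z = -1.3476 + 1.5373i, |z|^2 = 4.1794
Escaped at iteration 2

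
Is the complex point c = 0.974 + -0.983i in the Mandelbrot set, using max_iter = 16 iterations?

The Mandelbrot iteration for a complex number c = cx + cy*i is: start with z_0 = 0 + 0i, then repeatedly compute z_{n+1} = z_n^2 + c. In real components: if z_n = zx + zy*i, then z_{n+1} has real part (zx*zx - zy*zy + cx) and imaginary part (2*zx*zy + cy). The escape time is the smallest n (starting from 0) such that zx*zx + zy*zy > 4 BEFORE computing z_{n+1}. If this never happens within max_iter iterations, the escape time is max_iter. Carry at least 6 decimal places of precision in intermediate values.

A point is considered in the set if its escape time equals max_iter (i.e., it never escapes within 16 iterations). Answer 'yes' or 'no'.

Answer: no

Derivation:
z_0 = 0 + 0i, c = 0.9740 + -0.9830i
Iter 1: z = 0.9740 + -0.9830i, |z|^2 = 1.9150
Iter 2: z = 0.9564 + -2.8979i, |z|^2 = 9.3124
Escaped at iteration 2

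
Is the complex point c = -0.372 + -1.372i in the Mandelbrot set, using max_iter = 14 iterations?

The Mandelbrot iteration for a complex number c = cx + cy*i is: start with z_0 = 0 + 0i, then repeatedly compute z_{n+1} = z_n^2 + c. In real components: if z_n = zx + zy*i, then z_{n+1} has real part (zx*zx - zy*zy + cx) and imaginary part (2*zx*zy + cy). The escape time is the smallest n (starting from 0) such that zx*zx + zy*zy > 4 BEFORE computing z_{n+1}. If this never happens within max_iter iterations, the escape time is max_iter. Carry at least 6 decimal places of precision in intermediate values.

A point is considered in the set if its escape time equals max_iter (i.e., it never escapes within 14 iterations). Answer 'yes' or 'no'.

Answer: no

Derivation:
z_0 = 0 + 0i, c = -0.3720 + -1.3720i
Iter 1: z = -0.3720 + -1.3720i, |z|^2 = 2.0208
Iter 2: z = -2.1160 + -0.3512i, |z|^2 = 4.6008
Escaped at iteration 2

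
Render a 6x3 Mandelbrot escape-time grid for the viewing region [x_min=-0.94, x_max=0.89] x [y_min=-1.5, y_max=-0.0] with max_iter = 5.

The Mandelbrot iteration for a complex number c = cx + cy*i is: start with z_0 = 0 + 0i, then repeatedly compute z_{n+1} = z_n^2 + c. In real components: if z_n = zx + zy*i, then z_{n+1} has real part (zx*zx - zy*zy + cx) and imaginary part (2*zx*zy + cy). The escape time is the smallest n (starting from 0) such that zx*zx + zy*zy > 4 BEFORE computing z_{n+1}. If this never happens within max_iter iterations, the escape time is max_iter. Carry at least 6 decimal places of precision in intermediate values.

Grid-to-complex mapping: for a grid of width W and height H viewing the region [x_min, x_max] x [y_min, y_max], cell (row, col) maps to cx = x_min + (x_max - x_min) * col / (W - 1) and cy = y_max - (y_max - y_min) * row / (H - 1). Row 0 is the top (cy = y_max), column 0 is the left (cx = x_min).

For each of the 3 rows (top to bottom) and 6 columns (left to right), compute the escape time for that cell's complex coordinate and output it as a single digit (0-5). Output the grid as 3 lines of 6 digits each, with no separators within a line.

(row=0, col=0): c = -0.9400 + -0.0000i → escape time 5
(row=0, col=1): c = -0.5740 + -0.0000i → escape time 5
(row=0, col=2): c = -0.2080 + -0.0000i → escape time 5
(row=0, col=3): c = 0.1580 + -0.0000i → escape time 5
(row=0, col=4): c = 0.5240 + -0.0000i → escape time 5
(row=0, col=5): c = 0.8900 + -0.0000i → escape time 3
(row=1, col=0): c = -0.9400 + -0.7500i → escape time 4
(row=1, col=1): c = -0.5740 + -0.7500i → escape time 5
(row=1, col=2): c = -0.2080 + -0.7500i → escape time 5
(row=1, col=3): c = 0.1580 + -0.7500i → escape time 5
(row=1, col=4): c = 0.5240 + -0.7500i → escape time 3
(row=1, col=5): c = 0.8900 + -0.7500i → escape time 2
(row=2, col=0): c = -0.9400 + -1.5000i → escape time 2
(row=2, col=1): c = -0.5740 + -1.5000i → escape time 2
(row=2, col=2): c = -0.2080 + -1.5000i → escape time 2
(row=2, col=3): c = 0.1580 + -1.5000i → escape time 2
(row=2, col=4): c = 0.5240 + -1.5000i → escape time 2
(row=2, col=5): c = 0.8900 + -1.5000i → escape time 2

Answer: 555553
455532
222222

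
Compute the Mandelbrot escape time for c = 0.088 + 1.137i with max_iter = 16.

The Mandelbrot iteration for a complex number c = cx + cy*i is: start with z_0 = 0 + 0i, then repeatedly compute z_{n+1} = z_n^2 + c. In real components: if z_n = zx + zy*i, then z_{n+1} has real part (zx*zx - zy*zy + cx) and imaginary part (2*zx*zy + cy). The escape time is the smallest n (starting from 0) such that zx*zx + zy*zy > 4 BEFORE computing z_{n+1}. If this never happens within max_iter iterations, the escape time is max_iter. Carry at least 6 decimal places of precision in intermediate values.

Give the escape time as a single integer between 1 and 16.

Answer: 3

Derivation:
z_0 = 0 + 0i, c = 0.0880 + 1.1370i
Iter 1: z = 0.0880 + 1.1370i, |z|^2 = 1.3005
Iter 2: z = -1.1970 + 1.3371i, |z|^2 = 3.2207
Iter 3: z = -0.2670 + -2.0641i, |z|^2 = 4.3319
Escaped at iteration 3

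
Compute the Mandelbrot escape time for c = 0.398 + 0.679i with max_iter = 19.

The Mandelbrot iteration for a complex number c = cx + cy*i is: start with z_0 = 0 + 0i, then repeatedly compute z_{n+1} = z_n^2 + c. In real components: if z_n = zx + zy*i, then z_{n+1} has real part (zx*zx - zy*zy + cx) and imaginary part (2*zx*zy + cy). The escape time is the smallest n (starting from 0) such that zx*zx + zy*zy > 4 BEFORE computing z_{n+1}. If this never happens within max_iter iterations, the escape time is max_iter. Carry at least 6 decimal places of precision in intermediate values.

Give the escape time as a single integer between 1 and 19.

z_0 = 0 + 0i, c = 0.3980 + 0.6790i
Iter 1: z = 0.3980 + 0.6790i, |z|^2 = 0.6194
Iter 2: z = 0.0954 + 1.2195i, |z|^2 = 1.4962
Iter 3: z = -1.0800 + 0.9116i, |z|^2 = 1.9975
Iter 4: z = 0.7335 + -1.2901i, |z|^2 = 2.2024
Iter 5: z = -0.7284 + -1.2136i, |z|^2 = 2.0034
Iter 6: z = -0.5444 + 2.4469i, |z|^2 = 6.2837
Escaped at iteration 6

Answer: 6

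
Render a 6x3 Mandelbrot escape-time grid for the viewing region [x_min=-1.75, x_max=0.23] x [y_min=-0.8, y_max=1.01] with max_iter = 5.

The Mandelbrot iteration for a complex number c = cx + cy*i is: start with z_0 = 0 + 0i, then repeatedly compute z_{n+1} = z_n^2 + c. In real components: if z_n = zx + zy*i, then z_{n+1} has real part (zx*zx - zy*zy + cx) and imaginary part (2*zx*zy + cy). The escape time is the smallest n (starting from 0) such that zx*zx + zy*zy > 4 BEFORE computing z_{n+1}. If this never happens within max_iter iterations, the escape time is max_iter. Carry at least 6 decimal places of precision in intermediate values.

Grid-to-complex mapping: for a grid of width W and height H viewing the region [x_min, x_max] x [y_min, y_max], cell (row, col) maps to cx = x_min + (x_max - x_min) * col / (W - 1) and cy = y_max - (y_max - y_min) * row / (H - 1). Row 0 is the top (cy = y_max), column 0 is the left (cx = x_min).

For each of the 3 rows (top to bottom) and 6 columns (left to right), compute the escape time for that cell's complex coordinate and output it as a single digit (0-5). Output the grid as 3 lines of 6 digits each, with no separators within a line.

Answer: 133454
455555
233555

Derivation:
(row=0, col=0): c = -1.7500 + 1.0100i → escape time 1
(row=0, col=1): c = -1.3540 + 1.0100i → escape time 3
(row=0, col=2): c = -0.9580 + 1.0100i → escape time 3
(row=0, col=3): c = -0.5620 + 1.0100i → escape time 4
(row=0, col=4): c = -0.1660 + 1.0100i → escape time 5
(row=0, col=5): c = 0.2300 + 1.0100i → escape time 4
(row=1, col=0): c = -1.7500 + 0.1050i → escape time 4
(row=1, col=1): c = -1.3540 + 0.1050i → escape time 5
(row=1, col=2): c = -0.9580 + 0.1050i → escape time 5
(row=1, col=3): c = -0.5620 + 0.1050i → escape time 5
(row=1, col=4): c = -0.1660 + 0.1050i → escape time 5
(row=1, col=5): c = 0.2300 + 0.1050i → escape time 5
(row=2, col=0): c = -1.7500 + -0.8000i → escape time 2
(row=2, col=1): c = -1.3540 + -0.8000i → escape time 3
(row=2, col=2): c = -0.9580 + -0.8000i → escape time 3
(row=2, col=3): c = -0.5620 + -0.8000i → escape time 5
(row=2, col=4): c = -0.1660 + -0.8000i → escape time 5
(row=2, col=5): c = 0.2300 + -0.8000i → escape time 5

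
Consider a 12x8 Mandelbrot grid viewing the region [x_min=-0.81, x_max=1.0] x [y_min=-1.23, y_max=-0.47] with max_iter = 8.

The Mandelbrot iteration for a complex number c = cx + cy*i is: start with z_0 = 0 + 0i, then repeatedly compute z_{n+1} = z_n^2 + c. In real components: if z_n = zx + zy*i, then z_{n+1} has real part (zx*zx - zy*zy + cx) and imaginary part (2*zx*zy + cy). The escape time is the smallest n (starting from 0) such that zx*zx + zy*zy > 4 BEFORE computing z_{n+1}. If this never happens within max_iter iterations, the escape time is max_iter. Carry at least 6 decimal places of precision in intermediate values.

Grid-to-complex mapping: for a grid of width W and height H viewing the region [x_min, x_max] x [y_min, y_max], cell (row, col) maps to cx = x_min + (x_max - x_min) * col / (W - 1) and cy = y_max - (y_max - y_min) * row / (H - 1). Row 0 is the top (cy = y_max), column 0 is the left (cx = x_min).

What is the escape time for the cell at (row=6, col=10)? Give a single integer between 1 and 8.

z_0 = 0 + 0i, c = 0.8355 + -1.1214i
Iter 1: z = 0.8355 + -1.1214i, |z|^2 = 1.9556
Iter 2: z = 0.2758 + -2.9952i, |z|^2 = 9.0475
Escaped at iteration 2

Answer: 2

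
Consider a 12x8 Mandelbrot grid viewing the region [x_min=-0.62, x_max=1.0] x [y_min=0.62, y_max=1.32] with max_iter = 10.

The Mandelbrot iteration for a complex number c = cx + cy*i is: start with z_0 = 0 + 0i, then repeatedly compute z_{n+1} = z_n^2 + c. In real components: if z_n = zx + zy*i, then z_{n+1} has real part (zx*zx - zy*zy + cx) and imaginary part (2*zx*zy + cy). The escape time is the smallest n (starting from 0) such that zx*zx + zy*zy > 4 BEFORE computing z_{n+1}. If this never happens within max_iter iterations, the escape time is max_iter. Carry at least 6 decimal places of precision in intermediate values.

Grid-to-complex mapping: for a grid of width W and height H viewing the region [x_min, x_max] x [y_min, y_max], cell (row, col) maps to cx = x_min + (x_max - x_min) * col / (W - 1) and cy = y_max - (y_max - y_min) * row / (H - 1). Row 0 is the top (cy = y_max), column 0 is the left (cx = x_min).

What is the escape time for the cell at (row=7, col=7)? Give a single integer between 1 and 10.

z_0 = 0 + 0i, c = 0.4109 + 0.6200i
Iter 1: z = 0.4109 + 0.6200i, |z|^2 = 0.5532
Iter 2: z = 0.1954 + 1.1295i, |z|^2 = 1.3140
Iter 3: z = -0.8268 + 1.0613i, |z|^2 = 1.8099
Iter 4: z = -0.0320 + -1.1349i, |z|^2 = 1.2890
Iter 5: z = -0.8761 + 0.6925i, |z|^2 = 1.2471
Iter 6: z = 0.6988 + -0.5934i, |z|^2 = 0.8405
Iter 7: z = 0.5471 + -0.2094i, |z|^2 = 0.3432
Iter 8: z = 0.6664 + 0.3908i, |z|^2 = 0.5968
Iter 9: z = 0.7022 + 1.1409i, |z|^2 = 1.7946

Answer: 10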